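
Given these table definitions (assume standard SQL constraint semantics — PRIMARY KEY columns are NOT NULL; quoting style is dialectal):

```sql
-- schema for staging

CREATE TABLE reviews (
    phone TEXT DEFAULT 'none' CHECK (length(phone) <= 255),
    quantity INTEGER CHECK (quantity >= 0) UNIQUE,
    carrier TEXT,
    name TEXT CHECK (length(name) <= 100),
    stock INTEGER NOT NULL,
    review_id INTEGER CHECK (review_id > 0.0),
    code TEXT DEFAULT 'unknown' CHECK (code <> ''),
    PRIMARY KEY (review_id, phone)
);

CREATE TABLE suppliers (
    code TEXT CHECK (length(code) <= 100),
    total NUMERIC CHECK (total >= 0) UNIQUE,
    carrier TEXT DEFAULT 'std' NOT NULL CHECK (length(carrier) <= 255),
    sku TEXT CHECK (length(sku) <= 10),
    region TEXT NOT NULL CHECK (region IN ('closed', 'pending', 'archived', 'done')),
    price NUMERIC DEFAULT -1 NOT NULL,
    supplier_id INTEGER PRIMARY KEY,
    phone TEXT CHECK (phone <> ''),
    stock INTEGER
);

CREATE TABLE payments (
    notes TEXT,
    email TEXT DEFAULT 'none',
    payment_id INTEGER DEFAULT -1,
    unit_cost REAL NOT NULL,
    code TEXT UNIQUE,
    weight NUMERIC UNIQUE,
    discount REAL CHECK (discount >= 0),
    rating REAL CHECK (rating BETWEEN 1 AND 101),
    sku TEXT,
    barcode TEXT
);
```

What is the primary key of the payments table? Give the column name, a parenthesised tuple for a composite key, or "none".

none

No column is declared PRIMARY KEY inline, and there is no table-level PRIMARY KEY clause in payments.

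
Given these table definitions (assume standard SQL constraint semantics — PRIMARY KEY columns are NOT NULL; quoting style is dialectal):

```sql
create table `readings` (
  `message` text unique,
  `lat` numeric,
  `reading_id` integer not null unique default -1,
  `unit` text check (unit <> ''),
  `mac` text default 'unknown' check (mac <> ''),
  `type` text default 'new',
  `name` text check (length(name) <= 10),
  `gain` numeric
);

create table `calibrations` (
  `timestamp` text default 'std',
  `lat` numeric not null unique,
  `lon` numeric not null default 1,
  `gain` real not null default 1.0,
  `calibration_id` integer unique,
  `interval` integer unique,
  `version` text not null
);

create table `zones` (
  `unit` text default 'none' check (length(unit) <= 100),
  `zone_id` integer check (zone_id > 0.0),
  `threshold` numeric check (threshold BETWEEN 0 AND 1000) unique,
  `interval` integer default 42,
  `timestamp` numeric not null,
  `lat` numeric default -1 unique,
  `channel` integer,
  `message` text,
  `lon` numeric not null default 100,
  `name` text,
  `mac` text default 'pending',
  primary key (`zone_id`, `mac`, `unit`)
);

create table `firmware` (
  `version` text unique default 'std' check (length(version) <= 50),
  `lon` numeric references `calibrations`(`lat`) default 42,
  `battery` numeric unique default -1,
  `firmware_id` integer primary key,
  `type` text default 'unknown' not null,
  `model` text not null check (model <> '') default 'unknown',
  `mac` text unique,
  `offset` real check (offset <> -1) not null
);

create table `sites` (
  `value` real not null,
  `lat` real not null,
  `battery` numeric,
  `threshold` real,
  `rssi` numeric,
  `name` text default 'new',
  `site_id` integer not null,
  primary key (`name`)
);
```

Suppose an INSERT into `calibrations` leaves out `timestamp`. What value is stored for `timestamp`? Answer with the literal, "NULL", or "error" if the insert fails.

timestamp has an explicit DEFAULT 'std'.
When the column is omitted from an INSERT, that default is used.

'std'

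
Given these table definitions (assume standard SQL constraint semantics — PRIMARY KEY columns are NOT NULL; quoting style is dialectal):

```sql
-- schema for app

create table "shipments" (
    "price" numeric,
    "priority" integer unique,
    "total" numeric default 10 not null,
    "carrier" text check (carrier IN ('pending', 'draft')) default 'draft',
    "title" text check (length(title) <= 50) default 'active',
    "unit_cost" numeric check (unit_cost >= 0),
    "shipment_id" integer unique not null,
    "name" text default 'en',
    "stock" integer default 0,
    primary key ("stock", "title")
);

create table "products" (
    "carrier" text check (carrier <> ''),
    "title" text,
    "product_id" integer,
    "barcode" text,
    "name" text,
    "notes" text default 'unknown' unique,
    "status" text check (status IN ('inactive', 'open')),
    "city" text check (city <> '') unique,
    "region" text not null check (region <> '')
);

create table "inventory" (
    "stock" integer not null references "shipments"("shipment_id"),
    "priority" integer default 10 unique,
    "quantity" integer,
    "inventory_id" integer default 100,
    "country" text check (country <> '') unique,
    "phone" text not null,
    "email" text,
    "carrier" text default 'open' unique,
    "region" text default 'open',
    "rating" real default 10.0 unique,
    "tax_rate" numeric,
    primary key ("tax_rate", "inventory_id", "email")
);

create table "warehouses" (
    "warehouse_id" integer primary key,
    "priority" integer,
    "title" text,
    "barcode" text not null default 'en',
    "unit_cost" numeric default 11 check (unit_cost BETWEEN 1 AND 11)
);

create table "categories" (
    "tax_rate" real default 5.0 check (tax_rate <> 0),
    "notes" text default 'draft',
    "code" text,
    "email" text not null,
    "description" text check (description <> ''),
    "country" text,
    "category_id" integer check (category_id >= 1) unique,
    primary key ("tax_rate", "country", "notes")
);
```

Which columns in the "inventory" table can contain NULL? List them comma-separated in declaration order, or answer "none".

priority, quantity, country, carrier, region, rating

- stock: declared NOT NULL → not nullable.
- priority: UNIQUE does not imply NOT NULL → nullable.
- quantity: no NOT NULL constraint applies → nullable.
- inventory_id: part of the PRIMARY KEY, which implies NOT NULL → not nullable.
- country: CHECK does not forbid NULL (a CHECK constraint passes when its expression is NULL) → nullable.
- phone: declared NOT NULL → not nullable.
- email: part of the PRIMARY KEY, which implies NOT NULL → not nullable.
- carrier: UNIQUE does not imply NOT NULL → nullable.
- region: DEFAULT only fills an omitted column; an explicit NULL is still allowed → nullable.
- rating: UNIQUE does not imply NOT NULL → nullable.
- tax_rate: part of the PRIMARY KEY, which implies NOT NULL → not nullable.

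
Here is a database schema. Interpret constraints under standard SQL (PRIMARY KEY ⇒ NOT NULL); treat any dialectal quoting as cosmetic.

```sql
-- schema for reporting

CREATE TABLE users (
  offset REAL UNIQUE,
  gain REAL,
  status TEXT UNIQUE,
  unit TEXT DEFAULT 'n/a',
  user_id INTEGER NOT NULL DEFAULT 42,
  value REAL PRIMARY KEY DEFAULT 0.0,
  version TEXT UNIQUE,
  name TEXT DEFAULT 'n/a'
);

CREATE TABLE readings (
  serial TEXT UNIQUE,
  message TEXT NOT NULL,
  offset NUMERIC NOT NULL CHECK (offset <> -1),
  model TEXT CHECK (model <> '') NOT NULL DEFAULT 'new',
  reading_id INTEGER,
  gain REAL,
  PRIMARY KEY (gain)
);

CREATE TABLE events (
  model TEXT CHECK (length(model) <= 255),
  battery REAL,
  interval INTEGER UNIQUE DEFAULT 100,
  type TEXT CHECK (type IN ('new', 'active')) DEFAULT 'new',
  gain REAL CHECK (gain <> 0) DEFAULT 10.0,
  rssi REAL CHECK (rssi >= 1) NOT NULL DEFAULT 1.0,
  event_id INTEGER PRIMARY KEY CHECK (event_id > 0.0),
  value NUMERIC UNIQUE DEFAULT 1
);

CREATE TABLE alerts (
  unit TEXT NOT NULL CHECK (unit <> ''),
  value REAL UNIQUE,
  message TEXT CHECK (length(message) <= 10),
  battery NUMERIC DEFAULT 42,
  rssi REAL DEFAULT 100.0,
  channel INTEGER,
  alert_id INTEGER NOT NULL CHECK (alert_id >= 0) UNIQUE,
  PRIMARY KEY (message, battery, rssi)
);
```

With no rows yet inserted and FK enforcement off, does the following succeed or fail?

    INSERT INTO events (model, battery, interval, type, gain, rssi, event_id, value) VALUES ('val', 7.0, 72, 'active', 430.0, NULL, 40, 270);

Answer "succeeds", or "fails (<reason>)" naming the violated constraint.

fails (NOT NULL on rssi)

rssi is explicitly set to NULL, but rssi is declared NOT NULL.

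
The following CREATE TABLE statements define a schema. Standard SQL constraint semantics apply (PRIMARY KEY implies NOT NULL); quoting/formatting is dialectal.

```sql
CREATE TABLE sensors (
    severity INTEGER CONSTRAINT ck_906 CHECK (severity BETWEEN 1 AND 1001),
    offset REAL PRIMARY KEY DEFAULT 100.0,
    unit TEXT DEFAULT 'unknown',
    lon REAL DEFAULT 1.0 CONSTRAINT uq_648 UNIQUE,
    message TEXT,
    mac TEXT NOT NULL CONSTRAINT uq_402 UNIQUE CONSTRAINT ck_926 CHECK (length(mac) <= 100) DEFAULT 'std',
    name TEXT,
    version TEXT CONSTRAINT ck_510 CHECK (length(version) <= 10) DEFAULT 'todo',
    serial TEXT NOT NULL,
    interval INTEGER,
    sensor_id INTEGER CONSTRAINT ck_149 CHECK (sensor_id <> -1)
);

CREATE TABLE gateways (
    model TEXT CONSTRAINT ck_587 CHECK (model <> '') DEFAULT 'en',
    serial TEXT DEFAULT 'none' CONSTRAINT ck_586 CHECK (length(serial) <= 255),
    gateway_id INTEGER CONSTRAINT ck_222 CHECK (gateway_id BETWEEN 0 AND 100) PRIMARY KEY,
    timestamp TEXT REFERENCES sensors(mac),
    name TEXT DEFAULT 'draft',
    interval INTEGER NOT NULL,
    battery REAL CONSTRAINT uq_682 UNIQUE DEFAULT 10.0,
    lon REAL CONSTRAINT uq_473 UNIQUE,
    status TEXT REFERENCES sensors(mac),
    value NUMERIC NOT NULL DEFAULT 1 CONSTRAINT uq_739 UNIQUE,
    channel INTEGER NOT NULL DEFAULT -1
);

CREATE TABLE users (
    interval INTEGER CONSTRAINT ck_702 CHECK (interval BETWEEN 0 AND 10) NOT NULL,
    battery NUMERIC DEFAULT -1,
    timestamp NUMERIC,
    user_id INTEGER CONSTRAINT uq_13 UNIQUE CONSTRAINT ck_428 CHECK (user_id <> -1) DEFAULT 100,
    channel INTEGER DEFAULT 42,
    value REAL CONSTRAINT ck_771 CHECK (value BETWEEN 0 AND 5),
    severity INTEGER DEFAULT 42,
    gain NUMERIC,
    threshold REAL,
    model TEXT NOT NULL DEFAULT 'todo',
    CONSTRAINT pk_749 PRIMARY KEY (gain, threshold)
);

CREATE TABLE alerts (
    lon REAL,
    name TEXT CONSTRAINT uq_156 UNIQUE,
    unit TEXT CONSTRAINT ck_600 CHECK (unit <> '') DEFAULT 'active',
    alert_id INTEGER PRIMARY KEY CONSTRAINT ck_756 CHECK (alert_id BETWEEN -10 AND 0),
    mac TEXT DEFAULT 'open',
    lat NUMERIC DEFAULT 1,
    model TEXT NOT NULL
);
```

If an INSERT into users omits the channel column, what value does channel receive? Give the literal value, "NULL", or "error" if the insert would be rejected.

42

channel has an explicit DEFAULT 42.
When the column is omitted from an INSERT, that default is used.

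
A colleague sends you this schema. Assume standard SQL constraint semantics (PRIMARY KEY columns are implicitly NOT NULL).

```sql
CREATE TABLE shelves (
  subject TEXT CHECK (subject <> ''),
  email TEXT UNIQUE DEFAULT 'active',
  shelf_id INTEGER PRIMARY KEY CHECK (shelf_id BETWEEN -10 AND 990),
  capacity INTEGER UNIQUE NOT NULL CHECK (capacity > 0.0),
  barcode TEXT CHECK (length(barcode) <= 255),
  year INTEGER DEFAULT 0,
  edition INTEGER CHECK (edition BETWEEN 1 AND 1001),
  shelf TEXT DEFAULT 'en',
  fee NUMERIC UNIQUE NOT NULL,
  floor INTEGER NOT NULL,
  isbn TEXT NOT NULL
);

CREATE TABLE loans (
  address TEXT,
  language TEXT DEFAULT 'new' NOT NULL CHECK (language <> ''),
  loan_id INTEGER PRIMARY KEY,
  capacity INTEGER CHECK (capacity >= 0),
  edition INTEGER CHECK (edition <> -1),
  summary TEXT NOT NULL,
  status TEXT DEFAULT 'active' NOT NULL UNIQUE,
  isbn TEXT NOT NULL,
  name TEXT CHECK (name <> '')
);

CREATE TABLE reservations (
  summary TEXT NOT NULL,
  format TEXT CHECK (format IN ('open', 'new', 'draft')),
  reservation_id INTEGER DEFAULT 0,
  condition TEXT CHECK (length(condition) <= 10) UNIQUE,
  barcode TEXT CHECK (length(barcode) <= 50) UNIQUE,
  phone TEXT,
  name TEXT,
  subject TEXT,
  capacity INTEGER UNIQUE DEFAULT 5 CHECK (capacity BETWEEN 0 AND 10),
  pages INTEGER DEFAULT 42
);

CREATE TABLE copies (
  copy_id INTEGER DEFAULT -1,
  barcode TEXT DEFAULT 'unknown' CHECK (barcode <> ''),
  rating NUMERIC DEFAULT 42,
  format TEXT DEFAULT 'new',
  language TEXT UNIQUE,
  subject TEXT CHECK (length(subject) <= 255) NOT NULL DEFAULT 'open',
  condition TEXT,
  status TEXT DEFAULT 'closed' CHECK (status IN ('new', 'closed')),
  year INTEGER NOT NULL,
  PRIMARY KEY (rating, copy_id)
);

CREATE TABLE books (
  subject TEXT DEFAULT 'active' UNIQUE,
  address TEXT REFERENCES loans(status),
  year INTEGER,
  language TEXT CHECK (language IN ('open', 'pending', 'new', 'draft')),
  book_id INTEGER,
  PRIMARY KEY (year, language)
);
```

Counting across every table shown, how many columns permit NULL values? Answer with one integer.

shelves: 6 nullable (subject, email, barcode, year, edition, shelf — PK (shelf_id) and explicit NOT NULL columns excluded).
loans: 4 nullable (address, capacity, edition, name — PK (loan_id) and explicit NOT NULL columns excluded).
reservations: 9 nullable (format, reservation_id, condition, barcode, phone, name, subject, capacity, pages — PK none and explicit NOT NULL columns excluded).
copies: 5 nullable (barcode, format, language, condition, status — PK (rating, copy_id) and explicit NOT NULL columns excluded).
books: 3 nullable (subject, address, book_id — PK (year, language) and explicit NOT NULL columns excluded).
Total: 6 + 4 + 9 + 5 + 3 = 27.

27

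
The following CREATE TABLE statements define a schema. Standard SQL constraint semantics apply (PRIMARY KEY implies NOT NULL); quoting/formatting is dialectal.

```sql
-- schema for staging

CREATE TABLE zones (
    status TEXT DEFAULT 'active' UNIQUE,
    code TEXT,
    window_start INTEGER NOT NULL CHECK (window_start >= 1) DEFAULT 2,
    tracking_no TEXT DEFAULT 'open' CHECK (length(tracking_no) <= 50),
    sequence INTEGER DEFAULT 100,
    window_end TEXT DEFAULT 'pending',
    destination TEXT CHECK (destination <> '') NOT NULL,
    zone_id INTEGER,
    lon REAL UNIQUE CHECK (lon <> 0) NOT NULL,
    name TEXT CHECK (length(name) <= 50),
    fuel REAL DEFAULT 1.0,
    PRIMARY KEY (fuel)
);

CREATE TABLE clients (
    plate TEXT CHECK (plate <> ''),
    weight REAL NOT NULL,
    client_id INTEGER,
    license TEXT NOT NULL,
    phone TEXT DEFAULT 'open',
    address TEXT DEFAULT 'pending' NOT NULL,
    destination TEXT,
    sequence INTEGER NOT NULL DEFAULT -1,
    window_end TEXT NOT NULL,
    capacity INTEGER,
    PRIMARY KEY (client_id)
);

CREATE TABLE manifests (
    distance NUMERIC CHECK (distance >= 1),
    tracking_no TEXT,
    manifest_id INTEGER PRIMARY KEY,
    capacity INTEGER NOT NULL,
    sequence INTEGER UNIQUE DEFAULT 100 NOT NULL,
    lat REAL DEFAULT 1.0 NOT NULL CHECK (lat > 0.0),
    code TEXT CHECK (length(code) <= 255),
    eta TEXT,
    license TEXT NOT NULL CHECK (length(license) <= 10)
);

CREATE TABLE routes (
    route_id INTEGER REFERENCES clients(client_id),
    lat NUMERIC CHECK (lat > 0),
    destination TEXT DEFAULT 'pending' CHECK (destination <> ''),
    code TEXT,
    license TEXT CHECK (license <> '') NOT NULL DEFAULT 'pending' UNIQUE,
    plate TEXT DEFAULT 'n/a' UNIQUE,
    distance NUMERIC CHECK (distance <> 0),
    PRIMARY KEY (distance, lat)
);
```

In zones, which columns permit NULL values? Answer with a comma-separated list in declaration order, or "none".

status, code, tracking_no, sequence, window_end, zone_id, name

- status: UNIQUE does not imply NOT NULL → nullable.
- code: no NOT NULL constraint applies → nullable.
- window_start: declared NOT NULL → not nullable.
- tracking_no: CHECK does not forbid NULL (a CHECK constraint passes when its expression is NULL) → nullable.
- sequence: DEFAULT only fills an omitted column; an explicit NULL is still allowed → nullable.
- window_end: DEFAULT only fills an omitted column; an explicit NULL is still allowed → nullable.
- destination: declared NOT NULL → not nullable.
- zone_id: no NOT NULL constraint applies → nullable.
- lon: declared NOT NULL → not nullable.
- name: CHECK does not forbid NULL (a CHECK constraint passes when its expression is NULL) → nullable.
- fuel: part of the PRIMARY KEY, which implies NOT NULL → not nullable.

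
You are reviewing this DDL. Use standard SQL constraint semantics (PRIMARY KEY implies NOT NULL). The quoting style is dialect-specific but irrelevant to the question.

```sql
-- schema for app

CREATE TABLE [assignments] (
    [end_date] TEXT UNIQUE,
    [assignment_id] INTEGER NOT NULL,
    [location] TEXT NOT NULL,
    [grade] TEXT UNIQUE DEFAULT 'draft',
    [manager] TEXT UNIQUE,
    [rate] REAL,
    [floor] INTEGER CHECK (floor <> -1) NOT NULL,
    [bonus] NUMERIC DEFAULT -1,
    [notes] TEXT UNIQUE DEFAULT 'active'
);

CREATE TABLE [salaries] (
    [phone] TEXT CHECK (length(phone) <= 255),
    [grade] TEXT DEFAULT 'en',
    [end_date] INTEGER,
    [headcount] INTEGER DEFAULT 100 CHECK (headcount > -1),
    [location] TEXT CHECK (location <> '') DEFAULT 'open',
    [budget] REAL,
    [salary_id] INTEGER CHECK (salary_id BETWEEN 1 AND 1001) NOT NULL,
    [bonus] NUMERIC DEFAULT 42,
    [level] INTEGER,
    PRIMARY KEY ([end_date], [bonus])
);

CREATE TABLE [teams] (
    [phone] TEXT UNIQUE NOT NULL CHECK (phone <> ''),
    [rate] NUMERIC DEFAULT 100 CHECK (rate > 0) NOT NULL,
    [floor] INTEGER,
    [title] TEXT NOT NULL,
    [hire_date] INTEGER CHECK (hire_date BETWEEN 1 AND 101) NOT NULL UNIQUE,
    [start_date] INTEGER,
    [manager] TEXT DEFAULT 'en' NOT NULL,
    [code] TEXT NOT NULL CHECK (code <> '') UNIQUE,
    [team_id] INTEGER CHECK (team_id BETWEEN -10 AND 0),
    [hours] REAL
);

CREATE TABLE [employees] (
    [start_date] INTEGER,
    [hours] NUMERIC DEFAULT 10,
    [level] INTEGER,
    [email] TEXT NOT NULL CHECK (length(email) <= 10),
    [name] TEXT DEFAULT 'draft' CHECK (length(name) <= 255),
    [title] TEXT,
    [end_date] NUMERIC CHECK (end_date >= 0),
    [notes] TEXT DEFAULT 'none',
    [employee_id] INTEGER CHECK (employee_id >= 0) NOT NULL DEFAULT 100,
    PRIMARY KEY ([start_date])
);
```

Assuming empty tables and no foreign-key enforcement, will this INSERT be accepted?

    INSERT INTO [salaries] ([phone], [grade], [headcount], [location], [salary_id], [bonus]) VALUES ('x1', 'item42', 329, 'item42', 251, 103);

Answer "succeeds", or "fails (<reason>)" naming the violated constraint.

fails (NOT NULL on end_date)

end_date is omitted from the column list and has no DEFAULT, so it would receive NULL.
But end_date is part of the PRIMARY KEY (implied NOT NULL).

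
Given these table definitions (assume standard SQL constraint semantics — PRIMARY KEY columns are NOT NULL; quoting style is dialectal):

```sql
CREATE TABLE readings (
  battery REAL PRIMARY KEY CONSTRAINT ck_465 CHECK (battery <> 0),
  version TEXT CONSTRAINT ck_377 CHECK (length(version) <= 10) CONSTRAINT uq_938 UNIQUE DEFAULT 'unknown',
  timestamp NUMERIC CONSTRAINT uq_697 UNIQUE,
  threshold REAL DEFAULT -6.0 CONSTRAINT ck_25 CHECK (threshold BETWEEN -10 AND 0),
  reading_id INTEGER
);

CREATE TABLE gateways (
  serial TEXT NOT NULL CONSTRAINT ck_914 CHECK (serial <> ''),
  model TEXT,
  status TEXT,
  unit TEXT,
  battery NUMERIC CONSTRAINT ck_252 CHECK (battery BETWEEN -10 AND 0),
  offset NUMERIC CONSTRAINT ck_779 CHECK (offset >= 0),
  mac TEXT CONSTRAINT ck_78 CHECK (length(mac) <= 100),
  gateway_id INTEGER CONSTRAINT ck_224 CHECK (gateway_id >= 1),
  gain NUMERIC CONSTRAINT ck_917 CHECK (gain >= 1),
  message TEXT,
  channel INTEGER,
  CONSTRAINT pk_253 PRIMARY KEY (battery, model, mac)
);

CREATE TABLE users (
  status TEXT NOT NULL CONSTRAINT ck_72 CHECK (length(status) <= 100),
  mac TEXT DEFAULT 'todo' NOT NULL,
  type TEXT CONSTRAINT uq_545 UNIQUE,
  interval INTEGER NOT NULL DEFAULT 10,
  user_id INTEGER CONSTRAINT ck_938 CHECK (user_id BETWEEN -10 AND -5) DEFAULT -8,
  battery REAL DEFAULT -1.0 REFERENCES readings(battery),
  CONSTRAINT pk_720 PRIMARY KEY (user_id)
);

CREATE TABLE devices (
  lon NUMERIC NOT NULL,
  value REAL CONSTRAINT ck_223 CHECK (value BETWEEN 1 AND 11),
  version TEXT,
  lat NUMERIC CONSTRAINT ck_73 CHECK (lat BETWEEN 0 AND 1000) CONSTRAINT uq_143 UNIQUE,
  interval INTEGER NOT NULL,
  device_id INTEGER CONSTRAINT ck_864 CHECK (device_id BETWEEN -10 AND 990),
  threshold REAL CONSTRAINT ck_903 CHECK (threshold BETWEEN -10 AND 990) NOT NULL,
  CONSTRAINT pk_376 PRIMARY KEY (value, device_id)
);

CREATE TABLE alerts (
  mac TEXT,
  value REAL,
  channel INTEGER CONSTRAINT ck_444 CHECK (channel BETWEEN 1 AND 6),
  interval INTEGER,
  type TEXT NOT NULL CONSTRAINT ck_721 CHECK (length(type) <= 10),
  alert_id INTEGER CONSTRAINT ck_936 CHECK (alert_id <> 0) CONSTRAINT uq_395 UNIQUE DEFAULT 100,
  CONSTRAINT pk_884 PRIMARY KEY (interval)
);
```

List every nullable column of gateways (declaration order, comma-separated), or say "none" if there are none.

status, unit, offset, gateway_id, gain, message, channel

- serial: declared NOT NULL → not nullable.
- model: part of the PRIMARY KEY, which implies NOT NULL → not nullable.
- status: no NOT NULL constraint applies → nullable.
- unit: no NOT NULL constraint applies → nullable.
- battery: part of the PRIMARY KEY, which implies NOT NULL → not nullable.
- offset: CHECK does not forbid NULL (a CHECK constraint passes when its expression is NULL) → nullable.
- mac: part of the PRIMARY KEY, which implies NOT NULL → not nullable.
- gateway_id: CHECK does not forbid NULL (a CHECK constraint passes when its expression is NULL) → nullable.
- gain: CHECK does not forbid NULL (a CHECK constraint passes when its expression is NULL) → nullable.
- message: no NOT NULL constraint applies → nullable.
- channel: no NOT NULL constraint applies → nullable.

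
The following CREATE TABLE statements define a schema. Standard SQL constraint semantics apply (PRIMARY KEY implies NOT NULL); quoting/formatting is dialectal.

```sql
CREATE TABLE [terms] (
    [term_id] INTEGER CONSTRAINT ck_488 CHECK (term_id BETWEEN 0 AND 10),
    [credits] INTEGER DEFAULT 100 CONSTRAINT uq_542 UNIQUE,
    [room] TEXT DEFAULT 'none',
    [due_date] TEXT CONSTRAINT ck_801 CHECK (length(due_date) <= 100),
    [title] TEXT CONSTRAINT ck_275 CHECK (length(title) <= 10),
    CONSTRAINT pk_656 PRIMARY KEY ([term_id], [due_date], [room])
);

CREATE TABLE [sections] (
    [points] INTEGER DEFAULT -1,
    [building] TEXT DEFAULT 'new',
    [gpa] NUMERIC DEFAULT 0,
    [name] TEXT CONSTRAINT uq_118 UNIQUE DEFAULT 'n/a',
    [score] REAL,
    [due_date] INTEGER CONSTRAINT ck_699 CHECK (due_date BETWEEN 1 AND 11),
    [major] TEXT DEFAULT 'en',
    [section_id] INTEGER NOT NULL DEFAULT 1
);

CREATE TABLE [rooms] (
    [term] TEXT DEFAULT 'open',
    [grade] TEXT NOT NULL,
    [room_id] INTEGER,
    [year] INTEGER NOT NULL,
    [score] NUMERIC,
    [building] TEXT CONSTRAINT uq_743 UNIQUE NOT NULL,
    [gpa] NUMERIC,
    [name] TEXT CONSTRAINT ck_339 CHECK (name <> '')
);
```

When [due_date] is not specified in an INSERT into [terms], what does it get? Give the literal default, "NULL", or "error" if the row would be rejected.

due_date has no DEFAULT clause.
Omitting it would insert NULL, but it is part of the PRIMARY KEY, so the INSERT fails.

error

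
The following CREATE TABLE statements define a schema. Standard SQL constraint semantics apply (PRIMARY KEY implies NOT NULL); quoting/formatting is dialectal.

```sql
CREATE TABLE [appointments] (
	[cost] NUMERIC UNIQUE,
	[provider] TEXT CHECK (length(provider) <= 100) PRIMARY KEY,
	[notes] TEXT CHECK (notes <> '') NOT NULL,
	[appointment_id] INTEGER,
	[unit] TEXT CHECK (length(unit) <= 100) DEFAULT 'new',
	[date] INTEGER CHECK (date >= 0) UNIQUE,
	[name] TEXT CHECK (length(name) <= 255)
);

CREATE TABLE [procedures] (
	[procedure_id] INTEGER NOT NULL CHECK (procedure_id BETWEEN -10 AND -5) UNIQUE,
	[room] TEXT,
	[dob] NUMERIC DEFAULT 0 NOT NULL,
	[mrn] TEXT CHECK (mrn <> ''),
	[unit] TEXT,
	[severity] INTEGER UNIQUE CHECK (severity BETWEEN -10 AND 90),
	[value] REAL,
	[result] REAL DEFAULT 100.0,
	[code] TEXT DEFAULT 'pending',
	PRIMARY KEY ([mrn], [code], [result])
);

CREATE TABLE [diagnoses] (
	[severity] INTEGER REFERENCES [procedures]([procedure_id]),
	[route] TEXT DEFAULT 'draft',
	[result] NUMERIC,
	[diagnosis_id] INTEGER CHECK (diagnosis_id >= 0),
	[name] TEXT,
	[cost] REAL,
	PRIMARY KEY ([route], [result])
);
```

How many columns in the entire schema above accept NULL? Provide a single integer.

13

appointments: 5 nullable (cost, appointment_id, unit, date, name — PK (provider) and explicit NOT NULL columns excluded).
procedures: 4 nullable (room, unit, severity, value — PK (mrn, code, result) and explicit NOT NULL columns excluded).
diagnoses: 4 nullable (severity, diagnosis_id, name, cost — PK (route, result) and explicit NOT NULL columns excluded).
Total: 5 + 4 + 4 = 13.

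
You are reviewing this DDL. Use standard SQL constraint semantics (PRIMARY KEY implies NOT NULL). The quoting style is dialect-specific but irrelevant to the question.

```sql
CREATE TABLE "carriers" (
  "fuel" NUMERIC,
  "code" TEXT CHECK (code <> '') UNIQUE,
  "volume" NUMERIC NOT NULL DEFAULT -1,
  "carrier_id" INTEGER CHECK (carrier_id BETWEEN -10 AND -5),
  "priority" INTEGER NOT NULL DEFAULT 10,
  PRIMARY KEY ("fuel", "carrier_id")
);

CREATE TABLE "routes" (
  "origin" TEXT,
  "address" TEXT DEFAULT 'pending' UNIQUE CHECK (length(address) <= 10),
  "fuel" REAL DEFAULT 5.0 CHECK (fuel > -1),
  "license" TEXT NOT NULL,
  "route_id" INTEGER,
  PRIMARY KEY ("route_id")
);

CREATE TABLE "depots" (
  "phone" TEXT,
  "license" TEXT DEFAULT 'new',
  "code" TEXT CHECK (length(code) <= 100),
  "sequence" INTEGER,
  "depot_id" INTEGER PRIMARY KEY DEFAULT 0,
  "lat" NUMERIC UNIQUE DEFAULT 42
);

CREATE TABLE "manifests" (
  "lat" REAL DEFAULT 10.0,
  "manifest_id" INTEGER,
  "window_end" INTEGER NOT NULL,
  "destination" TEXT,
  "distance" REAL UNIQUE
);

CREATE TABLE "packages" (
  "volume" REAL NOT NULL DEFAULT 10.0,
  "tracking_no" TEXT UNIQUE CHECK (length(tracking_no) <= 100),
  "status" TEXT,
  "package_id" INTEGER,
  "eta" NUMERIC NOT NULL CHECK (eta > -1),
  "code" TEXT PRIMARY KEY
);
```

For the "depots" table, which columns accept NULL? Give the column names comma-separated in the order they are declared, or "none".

- phone: no NOT NULL constraint applies → nullable.
- license: DEFAULT only fills an omitted column; an explicit NULL is still allowed → nullable.
- code: CHECK does not forbid NULL (a CHECK constraint passes when its expression is NULL) → nullable.
- sequence: no NOT NULL constraint applies → nullable.
- depot_id: part of the PRIMARY KEY, which implies NOT NULL → not nullable.
- lat: UNIQUE does not imply NOT NULL → nullable.

phone, license, code, sequence, lat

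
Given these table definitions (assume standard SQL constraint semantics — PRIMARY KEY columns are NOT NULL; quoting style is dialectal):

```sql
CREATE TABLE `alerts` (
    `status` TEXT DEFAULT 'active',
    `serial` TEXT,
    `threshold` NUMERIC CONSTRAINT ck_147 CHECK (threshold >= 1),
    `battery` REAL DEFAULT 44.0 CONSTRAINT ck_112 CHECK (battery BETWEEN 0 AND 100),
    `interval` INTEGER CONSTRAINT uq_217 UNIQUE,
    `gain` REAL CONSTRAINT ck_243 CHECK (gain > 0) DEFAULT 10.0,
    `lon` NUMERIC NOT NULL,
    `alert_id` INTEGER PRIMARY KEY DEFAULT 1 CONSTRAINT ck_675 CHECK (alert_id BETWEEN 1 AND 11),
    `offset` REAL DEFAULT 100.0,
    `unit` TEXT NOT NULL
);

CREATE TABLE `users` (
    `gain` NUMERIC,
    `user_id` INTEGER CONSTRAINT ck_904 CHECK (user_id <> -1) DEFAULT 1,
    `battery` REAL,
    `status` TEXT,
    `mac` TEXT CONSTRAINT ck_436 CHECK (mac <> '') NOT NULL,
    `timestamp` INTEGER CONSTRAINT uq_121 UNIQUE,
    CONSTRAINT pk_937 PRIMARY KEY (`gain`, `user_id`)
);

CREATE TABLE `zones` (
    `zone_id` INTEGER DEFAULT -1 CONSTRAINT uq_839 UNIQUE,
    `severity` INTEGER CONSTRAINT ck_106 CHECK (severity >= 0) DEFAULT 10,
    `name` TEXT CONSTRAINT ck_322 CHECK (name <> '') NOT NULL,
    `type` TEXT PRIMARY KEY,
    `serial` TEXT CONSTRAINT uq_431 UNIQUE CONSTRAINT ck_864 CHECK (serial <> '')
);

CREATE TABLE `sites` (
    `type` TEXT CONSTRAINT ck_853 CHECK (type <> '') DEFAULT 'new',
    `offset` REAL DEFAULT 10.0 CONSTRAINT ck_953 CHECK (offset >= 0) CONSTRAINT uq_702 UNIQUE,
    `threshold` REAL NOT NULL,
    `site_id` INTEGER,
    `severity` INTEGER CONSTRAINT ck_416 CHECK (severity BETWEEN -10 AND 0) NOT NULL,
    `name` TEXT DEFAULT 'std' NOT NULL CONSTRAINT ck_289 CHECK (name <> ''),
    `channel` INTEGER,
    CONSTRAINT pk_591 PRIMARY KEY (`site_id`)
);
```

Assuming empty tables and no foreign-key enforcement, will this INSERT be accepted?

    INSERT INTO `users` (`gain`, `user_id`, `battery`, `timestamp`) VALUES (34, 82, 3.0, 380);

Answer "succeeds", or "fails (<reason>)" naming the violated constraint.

fails (NOT NULL on mac)

mac is omitted from the column list and has no DEFAULT, so it would receive NULL.
But mac is declared NOT NULL.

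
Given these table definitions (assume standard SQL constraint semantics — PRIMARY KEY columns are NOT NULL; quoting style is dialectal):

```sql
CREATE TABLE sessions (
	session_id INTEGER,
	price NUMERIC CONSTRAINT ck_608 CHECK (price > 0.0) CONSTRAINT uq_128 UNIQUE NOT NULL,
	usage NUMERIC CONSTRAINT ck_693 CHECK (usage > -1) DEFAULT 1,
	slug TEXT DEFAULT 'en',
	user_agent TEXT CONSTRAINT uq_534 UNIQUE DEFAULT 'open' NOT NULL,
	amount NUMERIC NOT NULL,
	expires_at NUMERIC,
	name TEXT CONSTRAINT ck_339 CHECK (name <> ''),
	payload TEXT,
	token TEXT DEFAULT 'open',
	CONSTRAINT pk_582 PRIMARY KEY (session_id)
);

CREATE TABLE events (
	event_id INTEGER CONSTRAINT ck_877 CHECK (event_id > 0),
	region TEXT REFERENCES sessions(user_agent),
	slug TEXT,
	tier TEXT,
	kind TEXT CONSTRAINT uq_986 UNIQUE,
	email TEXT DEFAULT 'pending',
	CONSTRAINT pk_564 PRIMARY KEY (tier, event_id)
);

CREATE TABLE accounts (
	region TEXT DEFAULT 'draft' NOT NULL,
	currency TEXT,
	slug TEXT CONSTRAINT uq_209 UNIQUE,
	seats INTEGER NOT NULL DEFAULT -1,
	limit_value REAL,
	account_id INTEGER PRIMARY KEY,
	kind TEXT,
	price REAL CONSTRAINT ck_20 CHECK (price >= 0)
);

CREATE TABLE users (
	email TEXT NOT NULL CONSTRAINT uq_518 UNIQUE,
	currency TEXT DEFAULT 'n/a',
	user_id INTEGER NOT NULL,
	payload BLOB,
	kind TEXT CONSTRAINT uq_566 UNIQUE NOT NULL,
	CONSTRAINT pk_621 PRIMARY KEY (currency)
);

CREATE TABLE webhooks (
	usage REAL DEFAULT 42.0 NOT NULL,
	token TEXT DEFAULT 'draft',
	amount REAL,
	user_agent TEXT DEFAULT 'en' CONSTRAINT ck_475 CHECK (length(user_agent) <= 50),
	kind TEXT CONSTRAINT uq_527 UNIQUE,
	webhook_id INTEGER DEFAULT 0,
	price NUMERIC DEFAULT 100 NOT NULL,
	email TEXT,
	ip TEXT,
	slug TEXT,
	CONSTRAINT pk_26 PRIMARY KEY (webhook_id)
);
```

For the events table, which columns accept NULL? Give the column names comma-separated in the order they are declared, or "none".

- event_id: part of the PRIMARY KEY, which implies NOT NULL → not nullable.
- region: a foreign key column may be NULL unless separately constrained → nullable.
- slug: no NOT NULL constraint applies → nullable.
- tier: part of the PRIMARY KEY, which implies NOT NULL → not nullable.
- kind: UNIQUE does not imply NOT NULL → nullable.
- email: DEFAULT only fills an omitted column; an explicit NULL is still allowed → nullable.

region, slug, kind, email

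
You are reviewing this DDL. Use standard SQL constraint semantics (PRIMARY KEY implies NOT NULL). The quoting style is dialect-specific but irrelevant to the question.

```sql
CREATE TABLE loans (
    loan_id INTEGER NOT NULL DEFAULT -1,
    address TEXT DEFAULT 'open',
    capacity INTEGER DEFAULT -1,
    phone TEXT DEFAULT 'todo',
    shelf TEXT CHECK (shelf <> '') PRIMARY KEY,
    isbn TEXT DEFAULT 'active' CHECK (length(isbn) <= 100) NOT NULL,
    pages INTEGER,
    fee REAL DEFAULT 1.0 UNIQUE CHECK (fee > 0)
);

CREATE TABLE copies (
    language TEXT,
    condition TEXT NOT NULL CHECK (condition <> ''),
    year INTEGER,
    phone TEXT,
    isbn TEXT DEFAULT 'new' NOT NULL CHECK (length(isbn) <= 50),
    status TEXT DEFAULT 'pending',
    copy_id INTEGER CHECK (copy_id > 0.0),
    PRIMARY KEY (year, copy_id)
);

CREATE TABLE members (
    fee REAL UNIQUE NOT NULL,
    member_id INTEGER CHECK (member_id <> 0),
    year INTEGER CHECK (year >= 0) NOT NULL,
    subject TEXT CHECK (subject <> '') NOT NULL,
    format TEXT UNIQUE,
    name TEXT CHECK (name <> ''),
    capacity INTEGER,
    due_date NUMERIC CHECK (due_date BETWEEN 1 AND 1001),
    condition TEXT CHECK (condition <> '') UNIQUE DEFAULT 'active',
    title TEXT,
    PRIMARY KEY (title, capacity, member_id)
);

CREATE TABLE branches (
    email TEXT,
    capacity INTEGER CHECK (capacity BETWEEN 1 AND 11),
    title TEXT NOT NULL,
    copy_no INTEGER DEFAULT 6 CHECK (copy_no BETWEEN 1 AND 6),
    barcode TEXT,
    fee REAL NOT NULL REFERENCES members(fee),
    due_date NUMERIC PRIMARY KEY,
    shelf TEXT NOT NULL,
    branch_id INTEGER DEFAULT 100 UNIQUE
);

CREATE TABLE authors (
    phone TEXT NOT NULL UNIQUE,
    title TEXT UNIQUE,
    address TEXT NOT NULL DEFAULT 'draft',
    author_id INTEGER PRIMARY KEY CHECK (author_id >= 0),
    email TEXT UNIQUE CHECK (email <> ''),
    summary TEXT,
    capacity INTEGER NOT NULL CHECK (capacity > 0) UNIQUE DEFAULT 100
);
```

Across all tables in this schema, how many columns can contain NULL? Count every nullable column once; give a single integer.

20

loans: 5 nullable (address, capacity, phone, pages, fee — PK (shelf) and explicit NOT NULL columns excluded).
copies: 3 nullable (language, phone, status — PK (year, copy_id) and explicit NOT NULL columns excluded).
members: 4 nullable (format, name, due_date, condition — PK (title, capacity, member_id) and explicit NOT NULL columns excluded).
branches: 5 nullable (email, capacity, copy_no, barcode, branch_id — PK (due_date) and explicit NOT NULL columns excluded).
authors: 3 nullable (title, email, summary — PK (author_id) and explicit NOT NULL columns excluded).
Total: 5 + 3 + 4 + 5 + 3 = 20.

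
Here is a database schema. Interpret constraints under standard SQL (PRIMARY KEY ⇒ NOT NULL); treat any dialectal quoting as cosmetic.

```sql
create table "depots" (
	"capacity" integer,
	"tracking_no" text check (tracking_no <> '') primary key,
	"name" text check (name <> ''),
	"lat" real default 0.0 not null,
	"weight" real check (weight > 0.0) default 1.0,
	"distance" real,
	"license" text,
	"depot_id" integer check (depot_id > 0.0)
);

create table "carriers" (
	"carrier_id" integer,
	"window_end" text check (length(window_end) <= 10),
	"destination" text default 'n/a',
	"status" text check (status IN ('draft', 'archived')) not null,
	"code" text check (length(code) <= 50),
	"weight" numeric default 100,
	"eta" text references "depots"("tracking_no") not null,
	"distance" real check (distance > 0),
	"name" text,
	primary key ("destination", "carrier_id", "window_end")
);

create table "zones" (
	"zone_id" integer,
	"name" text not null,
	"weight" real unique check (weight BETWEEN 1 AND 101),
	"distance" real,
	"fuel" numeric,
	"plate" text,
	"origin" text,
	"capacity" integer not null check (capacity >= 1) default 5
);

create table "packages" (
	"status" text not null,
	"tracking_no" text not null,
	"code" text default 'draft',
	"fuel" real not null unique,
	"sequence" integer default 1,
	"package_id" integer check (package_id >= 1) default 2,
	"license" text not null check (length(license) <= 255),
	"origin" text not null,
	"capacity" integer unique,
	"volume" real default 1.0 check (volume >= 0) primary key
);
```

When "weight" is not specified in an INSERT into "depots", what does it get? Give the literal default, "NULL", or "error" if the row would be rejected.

1.0

weight has an explicit DEFAULT 1.0.
When the column is omitted from an INSERT, that default is used.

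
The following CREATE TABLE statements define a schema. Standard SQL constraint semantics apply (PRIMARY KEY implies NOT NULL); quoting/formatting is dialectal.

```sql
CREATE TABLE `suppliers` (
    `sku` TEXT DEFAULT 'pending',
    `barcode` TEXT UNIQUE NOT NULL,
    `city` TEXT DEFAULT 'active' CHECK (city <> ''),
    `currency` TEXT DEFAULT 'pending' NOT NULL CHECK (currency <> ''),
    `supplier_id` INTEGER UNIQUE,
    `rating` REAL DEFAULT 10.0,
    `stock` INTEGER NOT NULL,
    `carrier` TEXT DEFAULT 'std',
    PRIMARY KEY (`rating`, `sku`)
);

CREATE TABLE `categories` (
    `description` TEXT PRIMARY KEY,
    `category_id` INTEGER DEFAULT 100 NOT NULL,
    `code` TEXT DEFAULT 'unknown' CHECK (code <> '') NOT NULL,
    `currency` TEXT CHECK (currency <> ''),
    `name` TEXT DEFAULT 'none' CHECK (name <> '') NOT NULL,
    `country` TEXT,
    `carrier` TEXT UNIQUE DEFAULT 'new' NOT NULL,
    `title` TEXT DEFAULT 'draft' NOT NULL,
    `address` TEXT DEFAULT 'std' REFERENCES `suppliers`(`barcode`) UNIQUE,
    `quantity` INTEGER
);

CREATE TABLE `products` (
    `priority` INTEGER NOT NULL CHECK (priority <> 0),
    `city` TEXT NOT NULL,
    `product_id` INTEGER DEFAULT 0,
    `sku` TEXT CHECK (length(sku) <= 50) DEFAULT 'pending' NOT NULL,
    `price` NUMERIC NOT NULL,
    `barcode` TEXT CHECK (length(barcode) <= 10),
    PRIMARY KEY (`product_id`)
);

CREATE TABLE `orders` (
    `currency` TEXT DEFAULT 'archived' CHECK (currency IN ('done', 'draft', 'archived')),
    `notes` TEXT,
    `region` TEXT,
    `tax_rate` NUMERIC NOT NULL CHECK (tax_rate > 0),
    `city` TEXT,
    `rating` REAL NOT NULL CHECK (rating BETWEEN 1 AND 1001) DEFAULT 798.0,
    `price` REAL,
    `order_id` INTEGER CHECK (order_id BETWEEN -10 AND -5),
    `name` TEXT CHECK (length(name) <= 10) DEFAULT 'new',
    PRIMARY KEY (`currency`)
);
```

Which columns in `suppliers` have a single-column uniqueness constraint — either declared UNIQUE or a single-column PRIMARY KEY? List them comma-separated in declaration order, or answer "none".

barcode, supplier_id

- sku: part of a composite PRIMARY KEY — only the tuple is unique, not this column on its own.
- barcode: declared UNIQUE → unique.
- city: no UNIQUE or single-column PK constraint.
- currency: no UNIQUE or single-column PK constraint.
- supplier_id: declared UNIQUE → unique.
- rating: part of a composite PRIMARY KEY — only the tuple is unique, not this column on its own.
- stock: no UNIQUE or single-column PK constraint.
- carrier: no UNIQUE or single-column PK constraint.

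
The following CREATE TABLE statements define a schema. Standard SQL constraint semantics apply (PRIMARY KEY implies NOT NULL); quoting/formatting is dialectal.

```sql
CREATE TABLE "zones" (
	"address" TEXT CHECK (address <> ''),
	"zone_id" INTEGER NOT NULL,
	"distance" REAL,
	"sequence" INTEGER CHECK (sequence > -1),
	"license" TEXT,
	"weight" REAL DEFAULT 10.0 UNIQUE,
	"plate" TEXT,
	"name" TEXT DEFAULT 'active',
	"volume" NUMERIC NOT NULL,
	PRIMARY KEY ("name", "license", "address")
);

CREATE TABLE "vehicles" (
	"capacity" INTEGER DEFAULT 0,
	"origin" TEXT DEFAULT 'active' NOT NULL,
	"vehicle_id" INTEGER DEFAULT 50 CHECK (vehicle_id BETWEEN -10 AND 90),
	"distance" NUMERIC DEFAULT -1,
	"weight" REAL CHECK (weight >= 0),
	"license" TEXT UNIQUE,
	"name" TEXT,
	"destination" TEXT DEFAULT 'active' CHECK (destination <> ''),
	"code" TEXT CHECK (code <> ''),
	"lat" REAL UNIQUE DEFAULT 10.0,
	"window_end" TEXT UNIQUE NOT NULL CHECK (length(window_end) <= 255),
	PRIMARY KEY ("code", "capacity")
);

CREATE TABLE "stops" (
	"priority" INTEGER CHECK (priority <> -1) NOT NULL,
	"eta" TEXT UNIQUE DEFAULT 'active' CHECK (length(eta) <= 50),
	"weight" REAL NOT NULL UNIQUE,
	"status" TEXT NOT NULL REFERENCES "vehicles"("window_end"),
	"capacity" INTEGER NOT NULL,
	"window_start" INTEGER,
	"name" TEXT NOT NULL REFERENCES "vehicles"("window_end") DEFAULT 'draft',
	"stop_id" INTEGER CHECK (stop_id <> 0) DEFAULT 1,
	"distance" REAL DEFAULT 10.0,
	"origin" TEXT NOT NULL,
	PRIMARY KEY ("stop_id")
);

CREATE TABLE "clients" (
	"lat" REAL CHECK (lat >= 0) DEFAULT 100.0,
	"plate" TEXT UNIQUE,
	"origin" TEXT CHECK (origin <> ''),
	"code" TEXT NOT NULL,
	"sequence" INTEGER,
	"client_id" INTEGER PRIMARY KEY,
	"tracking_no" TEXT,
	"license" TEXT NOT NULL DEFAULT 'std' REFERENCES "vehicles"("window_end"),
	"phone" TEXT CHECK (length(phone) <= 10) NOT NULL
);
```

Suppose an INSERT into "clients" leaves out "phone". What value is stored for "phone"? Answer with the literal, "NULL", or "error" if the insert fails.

phone has no DEFAULT clause.
Omitting it would insert NULL, but it is declared NOT NULL, so the INSERT fails.

error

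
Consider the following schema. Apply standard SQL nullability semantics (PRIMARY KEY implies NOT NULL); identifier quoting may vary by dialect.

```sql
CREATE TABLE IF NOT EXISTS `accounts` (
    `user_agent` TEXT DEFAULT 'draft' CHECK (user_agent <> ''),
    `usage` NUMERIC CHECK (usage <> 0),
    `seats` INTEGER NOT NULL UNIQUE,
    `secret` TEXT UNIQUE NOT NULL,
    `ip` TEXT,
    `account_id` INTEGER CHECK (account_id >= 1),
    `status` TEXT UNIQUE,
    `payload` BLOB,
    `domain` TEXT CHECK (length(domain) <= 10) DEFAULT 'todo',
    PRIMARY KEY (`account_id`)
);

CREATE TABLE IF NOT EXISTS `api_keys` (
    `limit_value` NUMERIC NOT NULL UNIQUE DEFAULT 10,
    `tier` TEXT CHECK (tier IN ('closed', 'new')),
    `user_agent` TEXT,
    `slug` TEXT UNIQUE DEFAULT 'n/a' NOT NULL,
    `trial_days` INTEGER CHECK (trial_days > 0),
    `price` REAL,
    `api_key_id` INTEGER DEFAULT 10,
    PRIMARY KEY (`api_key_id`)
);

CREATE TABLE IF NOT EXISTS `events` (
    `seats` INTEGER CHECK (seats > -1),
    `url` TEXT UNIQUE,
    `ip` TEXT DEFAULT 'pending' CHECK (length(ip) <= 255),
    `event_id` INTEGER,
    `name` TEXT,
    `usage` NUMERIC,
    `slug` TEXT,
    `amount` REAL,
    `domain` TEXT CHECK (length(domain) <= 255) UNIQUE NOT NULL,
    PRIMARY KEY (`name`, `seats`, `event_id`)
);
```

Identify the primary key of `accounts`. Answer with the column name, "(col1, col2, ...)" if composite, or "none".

account_id is declared PRIMARY KEY as a table-level PRIMARY KEY clause.

account_id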